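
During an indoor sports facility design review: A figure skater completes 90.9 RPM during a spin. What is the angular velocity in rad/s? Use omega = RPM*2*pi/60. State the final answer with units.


omega = RPM * 2 * pi / 60
omega = 90.9 * 2 * 3.14159 / 60
omega = 571.1415 / 60 = 9.519 rad/s

9.519 rad/s


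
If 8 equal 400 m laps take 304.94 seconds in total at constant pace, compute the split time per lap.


Split time = total_time / n_laps = 304.94 / 8
Split time = 38.1175 s per lap

38.1175 s


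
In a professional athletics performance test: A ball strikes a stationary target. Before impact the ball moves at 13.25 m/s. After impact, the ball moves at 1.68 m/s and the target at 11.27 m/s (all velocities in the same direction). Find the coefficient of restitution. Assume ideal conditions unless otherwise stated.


e = (v2_after - v1_after) / (v1_before - v2_before)
Numerator = 11.27 - 1.68 = 9.59
Denominator = 13.25 - 0 = 13.25
e = 9.59 / 13.25 = 0.7238

0.7238


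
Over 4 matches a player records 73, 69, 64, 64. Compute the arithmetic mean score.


Average = sum / n
Sum = 270
Average = 270 / 4 = 67.5

67.5


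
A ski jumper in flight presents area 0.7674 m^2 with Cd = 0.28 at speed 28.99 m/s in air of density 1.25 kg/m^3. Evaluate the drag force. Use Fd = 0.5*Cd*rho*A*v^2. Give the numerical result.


Fd = 0.5 * Cd * rho * A * v^2
Fd = 0.5 * 0.28 * 1.25 * 0.7674 * 28.99^2
v^2 = 840.4201
Fd = 0.5 * 0.28 * 1.25 * 0.7674 * 840.4201 = 112.8642 N

112.8642 N


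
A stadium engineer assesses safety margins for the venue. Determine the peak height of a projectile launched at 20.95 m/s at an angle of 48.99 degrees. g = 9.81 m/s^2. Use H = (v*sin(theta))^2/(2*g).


H = (v*sin(theta))^2 / (2*g)
vy = v*sin(theta) = 20.95 * sin(48.99 deg) = 15.8088 m/s
H = vy^2 / (2*g) = 249.9171 / (2*9.81)
H = 249.9171 / 19.62 = 12.7379 m

12.7379 m


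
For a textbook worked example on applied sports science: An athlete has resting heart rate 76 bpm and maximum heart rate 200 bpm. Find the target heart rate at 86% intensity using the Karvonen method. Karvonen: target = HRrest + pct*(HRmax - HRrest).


Target = HRrest + pct*(HRmax - HRrest)
Heart rate reserve = HRmax - HRrest = 200 - 76 = 124 bpm
Fraction = 86% = 0.86
Target = 76 + 0.86 * 124
Target = 76 + 106.64 = 182.64 bpm

182.64 bpm


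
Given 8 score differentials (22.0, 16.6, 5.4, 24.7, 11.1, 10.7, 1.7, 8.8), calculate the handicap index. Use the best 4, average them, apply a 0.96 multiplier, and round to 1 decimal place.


All differentials: 22.0, 16.6, 5.4, 24.7, 11.1, 10.7, 1.7, 8.8
Sorted: 1.7, 5.4, 8.8, 10.7, 11.1, 16.6, 22.0, 24.7
Best 4: 1.7, 5.4, 8.8, 10.7
Average of best = 26.6 / 4 = 6.65
Raw index = 6.65 * 0.96 = 6.384
Handicap index = round(6.384, 1) = 6.4

6.4


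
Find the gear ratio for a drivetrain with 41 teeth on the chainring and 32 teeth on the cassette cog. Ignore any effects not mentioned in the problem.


GR = front_teeth / rear_teeth
GR = 41 / 32
GR = 1.2812

1.2812


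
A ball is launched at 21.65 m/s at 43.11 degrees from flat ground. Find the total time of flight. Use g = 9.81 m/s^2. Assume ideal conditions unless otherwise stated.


T = 2*v*sin(theta)/g
sin(theta) = sin(43.11 deg) = 0.6834
T = 2*21.65*0.6834 / 9.81
T = 29.5913 / 9.81 = 3.0164 s

3.0164 s


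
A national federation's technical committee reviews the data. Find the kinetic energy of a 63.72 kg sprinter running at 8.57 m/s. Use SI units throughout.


KE = 0.5 * m * v^2
KE = 0.5 * 63.72 * 8.57^2
KE = 0.5 * 63.72 * 73.4449 = 2339.9545 J

2339.9545 J


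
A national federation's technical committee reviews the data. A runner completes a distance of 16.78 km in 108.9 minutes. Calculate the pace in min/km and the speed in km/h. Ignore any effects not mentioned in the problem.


Pace = time / distance = 108.9 min / 16.78 km = 6.4899 min/km
Speed = distance / time_in_hours = 16.78 / 1.815 hr
Speed = 9.2452 km/h

6.4899 min/km, 9.2452 km/h


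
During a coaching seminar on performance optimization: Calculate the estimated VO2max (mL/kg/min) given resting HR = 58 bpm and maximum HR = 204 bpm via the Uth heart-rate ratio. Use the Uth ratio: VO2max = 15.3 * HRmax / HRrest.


VO2max = 15.3 * HRmax / HRrest
VO2max = 15.3 * 204 / 58
VO2max = 3121.2 / 58 = 53.8138 mL/kg/min

53.8138 mL/kg/min


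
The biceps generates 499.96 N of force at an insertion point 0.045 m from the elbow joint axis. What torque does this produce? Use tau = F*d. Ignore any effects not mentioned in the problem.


tau = F * d
tau = 499.96 * 0.045
tau = 22.4982 N*m

22.4982 N*m


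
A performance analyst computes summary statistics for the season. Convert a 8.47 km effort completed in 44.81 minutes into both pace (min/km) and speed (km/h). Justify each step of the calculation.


Pace = time / distance = 44.81 min / 8.47 km = 5.2904 min/km
Speed = distance / time_in_hours = 8.47 / 0.7468 hr
Speed = 11.3412 km/h

5.2904 min/km, 11.3412 km/h


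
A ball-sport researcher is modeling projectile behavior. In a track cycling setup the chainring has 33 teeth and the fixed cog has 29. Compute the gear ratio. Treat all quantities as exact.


GR = front_teeth / rear_teeth
GR = 33 / 29
GR = 1.1379

1.1379


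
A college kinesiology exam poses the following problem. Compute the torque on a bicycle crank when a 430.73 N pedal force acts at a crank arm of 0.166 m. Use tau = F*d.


tau = F * d
tau = 430.73 * 0.166
tau = 71.5012 N*m

71.5012 N*m


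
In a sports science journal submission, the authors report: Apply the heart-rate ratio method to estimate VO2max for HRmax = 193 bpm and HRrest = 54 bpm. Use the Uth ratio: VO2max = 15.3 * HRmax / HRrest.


VO2max = 15.3 * HRmax / HRrest
VO2max = 15.3 * 193 / 54
VO2max = 2952.9 / 54 = 54.6833 mL/kg/min

54.6833 mL/kg/min


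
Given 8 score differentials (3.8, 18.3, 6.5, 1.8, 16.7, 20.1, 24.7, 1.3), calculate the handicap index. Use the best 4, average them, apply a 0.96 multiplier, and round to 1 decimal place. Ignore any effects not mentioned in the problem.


All differentials: 3.8, 18.3, 6.5, 1.8, 16.7, 20.1, 24.7, 1.3
Sorted: 1.3, 1.8, 3.8, 6.5, 16.7, 18.3, 20.1, 24.7
Best 4: 1.3, 1.8, 3.8, 6.5
Average of best = 13.4 / 4 = 3.35
Raw index = 3.35 * 0.96 = 3.216
Handicap index = round(3.216, 1) = 3.2

3.2


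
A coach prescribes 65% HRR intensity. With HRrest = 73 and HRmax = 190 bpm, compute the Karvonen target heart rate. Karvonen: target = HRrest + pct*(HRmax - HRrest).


Target = HRrest + pct*(HRmax - HRrest)
Heart rate reserve = HRmax - HRrest = 190 - 73 = 117 bpm
Fraction = 65% = 0.65
Target = 73 + 0.65 * 117
Target = 73 + 76.05 = 149.05 bpm

149.05 bpm


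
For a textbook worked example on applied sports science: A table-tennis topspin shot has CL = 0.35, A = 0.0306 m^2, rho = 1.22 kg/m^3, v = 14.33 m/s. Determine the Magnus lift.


FM = 0.5 * CL * rho * A * v^2
FM = 0.5 * 0.35 * 1.22 * 0.0306 * 14.33^2
v^2 = 205.3489
FM = 0.5 * 0.35 * 1.22 * 0.0306 * 205.3489 = 1.3416 N

1.3416 N


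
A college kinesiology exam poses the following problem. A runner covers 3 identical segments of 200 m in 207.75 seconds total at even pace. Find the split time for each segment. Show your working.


Split time = total_time / n_laps = 207.75 / 3
Split time = 69.25 s per lap

69.25 s


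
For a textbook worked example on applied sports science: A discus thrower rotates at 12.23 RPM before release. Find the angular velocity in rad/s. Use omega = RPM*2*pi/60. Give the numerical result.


omega = RPM * 2 * pi / 60
omega = 12.23 * 2 * 3.14159 / 60
omega = 76.8434 / 60 = 1.2807 rad/s

1.2807 rad/s


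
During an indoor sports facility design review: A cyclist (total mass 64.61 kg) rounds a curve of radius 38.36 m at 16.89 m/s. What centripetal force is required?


Fc = m * v^2 / r
v^2 = 16.89^2 = 285.2721
Fc = 64.61 * 285.2721 / 38.36
Fc = 18431.4304 / 38.36 = 480.4857 N

480.4857 N


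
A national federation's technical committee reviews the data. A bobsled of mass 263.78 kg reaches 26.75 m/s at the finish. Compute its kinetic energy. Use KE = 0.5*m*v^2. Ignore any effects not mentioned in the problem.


KE = 0.5 * m * v^2
KE = 0.5 * 263.78 * 26.75^2
KE = 0.5 * 263.78 * 715.5625 = 94375.5381 J

94375.5381 J


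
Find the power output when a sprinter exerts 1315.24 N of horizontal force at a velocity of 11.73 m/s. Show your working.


P = F * v
P = 1315.24 * 11.73
P = 15427.7652 W

15427.7652 W


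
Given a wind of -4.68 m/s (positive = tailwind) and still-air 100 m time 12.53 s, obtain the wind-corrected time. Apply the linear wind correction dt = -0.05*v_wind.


dt = -0.05 * v_wind = -0.05 * -4.68 = 0.234 s
t_corrected = t_still + dt = 12.53 + (0.234)
t_corrected = 12.764 s

12.764 s


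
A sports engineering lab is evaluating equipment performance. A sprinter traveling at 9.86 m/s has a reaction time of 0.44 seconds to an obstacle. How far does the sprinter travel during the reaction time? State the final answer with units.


d = v * t
d = 9.86 * 0.44
d = 4.3384 m

4.3384 m


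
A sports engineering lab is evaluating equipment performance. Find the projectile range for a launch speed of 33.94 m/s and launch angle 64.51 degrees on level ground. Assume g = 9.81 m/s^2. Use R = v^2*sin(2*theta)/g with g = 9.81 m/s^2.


R = v^2 * sin(2*theta) / g
Convert angle to radians: theta = 64.51 deg = 1.1259 rad
sin(2*theta) = sin(2.2518) = 0.7769
R = 33.94^2 * 0.7769 / 9.81
R = 1151.9236 * 0.7769 / 9.81 = 91.2293 m

91.2293 m


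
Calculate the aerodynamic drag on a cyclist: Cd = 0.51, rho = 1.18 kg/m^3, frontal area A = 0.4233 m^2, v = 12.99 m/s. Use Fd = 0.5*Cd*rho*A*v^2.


Fd = 0.5 * Cd * rho * A * v^2
Fd = 0.5 * 0.51 * 1.18 * 0.4233 * 12.99^2
v^2 = 168.7401
Fd = 0.5 * 0.51 * 1.18 * 0.4233 * 168.7401 = 21.4926 N

21.4926 N


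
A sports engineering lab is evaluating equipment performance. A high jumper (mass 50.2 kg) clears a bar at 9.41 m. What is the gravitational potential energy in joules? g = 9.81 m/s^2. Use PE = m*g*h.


PE = m * g * h
PE = 50.2 * 9.81 * 9.41
PE = 492.462 * 9.41 = 4634.0674 J

4634.0674 J


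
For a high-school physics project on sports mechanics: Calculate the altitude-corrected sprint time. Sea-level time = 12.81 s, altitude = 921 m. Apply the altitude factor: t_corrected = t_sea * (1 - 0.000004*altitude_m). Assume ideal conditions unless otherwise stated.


Correction factor = 1 - 0.000004 * 921 = 0.996316
t_corrected = t_sea * factor = 12.81 * 0.996316
t_corrected = 12.7628 s

12.7628 s


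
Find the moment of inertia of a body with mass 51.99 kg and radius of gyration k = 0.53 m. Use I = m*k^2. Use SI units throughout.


I = m * k^2
I = 51.99 * 0.53^2
I = 51.99 * 0.2809 = 14.604 kg*m^2

14.604 kg*m^2


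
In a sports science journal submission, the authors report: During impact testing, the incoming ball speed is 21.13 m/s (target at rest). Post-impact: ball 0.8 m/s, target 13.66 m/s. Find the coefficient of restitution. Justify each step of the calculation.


e = (v2_after - v1_after) / (v1_before - v2_before)
Numerator = 13.66 - 0.8 = 12.86
Denominator = 21.13 - 0 = 21.13
e = 12.86 / 21.13 = 0.6086

0.6086


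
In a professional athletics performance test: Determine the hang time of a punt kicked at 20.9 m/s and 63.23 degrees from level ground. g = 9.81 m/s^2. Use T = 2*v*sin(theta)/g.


T = 2*v*sin(theta)/g
sin(theta) = sin(63.23 deg) = 0.8928
T = 2*20.9*0.8928 / 9.81
T = 37.32 / 9.81 = 3.8043 s

3.8043 s


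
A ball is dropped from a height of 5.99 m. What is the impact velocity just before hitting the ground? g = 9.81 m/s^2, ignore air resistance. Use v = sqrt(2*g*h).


v = sqrt(2 * g * h)
v = sqrt(2 * 9.81 * 5.99)
v = sqrt(117.5238) = 10.8408 m/s

10.8408 m/s


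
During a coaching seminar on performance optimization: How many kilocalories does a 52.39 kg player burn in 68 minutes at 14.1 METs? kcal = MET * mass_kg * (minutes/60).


kcal = MET * mass * time_hr
Convert time: 68 min = 1.1333 hr
kcal = 14.1 * 52.39 * 1.1333
kcal = 837.1922 kcal

837.1922 kcal


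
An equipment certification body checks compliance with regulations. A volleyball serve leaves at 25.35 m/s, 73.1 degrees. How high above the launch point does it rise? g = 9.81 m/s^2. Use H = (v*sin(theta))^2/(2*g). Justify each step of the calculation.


H = (v*sin(theta))^2 / (2*g)
vy = v*sin(theta) = 25.35 * sin(73.1 deg) = 24.2552 m/s
H = vy^2 / (2*g) = 588.3159 / (2*9.81)
H = 588.3159 / 19.62 = 29.9855 m

29.9855 m


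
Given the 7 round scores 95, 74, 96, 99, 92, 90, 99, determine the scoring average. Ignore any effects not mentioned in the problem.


Average = sum / n
Sum = 645
Average = 645 / 7 = 92.1429

92.1429


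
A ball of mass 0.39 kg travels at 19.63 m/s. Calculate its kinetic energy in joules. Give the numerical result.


KE = 0.5 * m * v^2
KE = 0.5 * 0.39 * 19.63^2
KE = 0.5 * 0.39 * 385.3369 = 75.1407 J

75.1407 J


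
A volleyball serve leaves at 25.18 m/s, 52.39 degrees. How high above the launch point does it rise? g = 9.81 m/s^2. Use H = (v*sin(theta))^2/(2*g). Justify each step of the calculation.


H = (v*sin(theta))^2 / (2*g)
vy = v*sin(theta) = 25.18 * sin(52.39 deg) = 19.9472 m/s
H = vy^2 / (2*g) = 397.8897 / (2*9.81)
H = 397.8897 / 19.62 = 20.2798 m

20.2798 m


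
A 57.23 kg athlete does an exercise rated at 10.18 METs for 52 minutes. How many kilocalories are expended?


kcal = MET * mass * time_hr
Convert time: 52 min = 0.8667 hr
kcal = 10.18 * 57.23 * 0.8667
kcal = 504.9212 kcal

504.9212 kcal


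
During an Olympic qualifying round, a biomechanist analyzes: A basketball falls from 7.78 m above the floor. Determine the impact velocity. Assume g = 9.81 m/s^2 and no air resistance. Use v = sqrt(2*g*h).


v = sqrt(2 * g * h)
v = sqrt(2 * 9.81 * 7.78)
v = sqrt(152.6436) = 12.3549 m/s

12.3549 m/s


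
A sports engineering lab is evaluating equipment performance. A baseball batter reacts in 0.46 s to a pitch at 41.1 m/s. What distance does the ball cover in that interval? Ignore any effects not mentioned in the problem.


d = v * t
d = 41.1 * 0.46
d = 18.906 m

18.906 m


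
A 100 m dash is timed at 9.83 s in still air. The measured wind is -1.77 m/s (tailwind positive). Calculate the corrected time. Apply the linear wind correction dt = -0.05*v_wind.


dt = -0.05 * v_wind = -0.05 * -1.77 = 0.0885 s
t_corrected = t_still + dt = 9.83 + (0.0885)
t_corrected = 9.9185 s

9.9185 s


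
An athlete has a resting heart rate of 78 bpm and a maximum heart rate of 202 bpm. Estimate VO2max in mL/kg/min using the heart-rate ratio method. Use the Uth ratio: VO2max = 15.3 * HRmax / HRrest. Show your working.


VO2max = 15.3 * HRmax / HRrest
VO2max = 15.3 * 202 / 78
VO2max = 3090.6 / 78 = 39.6231 mL/kg/min

39.6231 mL/kg/min


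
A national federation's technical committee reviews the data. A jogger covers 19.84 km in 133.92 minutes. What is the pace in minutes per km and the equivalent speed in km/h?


Pace = time / distance = 133.92 min / 19.84 km = 6.75 min/km
Speed = distance / time_in_hours = 19.84 / 2.232 hr
Speed = 8.8889 km/h

6.75 min/km, 8.8889 km/h


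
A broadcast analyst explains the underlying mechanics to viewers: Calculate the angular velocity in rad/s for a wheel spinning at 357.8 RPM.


omega = RPM * 2 * pi / 60
omega = 357.8 * 2 * 3.14159 / 60
omega = 2248.1237 / 60 = 37.4687 rad/s

37.4687 rad/s


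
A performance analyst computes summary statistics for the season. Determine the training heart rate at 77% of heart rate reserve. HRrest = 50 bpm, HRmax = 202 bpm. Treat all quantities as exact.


Target = HRrest + pct*(HRmax - HRrest)
Heart rate reserve = HRmax - HRrest = 202 - 50 = 152 bpm
Fraction = 77% = 0.77
Target = 50 + 0.77 * 152
Target = 50 + 117.04 = 167.04 bpm

167.04 bpm


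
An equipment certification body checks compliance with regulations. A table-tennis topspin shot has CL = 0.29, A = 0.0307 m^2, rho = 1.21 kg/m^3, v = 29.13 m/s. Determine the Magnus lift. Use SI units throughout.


FM = 0.5 * CL * rho * A * v^2
FM = 0.5 * 0.29 * 1.21 * 0.0307 * 29.13^2
v^2 = 848.5569
FM = 0.5 * 0.29 * 1.21 * 0.0307 * 848.5569 = 4.5706 N

4.5706 N


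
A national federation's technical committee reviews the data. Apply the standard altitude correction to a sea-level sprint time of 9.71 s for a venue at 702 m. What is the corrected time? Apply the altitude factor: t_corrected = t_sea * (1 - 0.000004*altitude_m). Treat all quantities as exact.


Correction factor = 1 - 0.000004 * 702 = 0.997192
t_corrected = t_sea * factor = 9.71 * 0.997192
t_corrected = 9.6827 s

9.6827 s


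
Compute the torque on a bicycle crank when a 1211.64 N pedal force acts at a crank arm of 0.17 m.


tau = F * d
tau = 1211.64 * 0.17
tau = 205.9788 N*m

205.9788 N*m


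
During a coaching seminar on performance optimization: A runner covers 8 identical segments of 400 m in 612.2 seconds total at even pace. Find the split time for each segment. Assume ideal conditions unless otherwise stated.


Split time = total_time / n_laps = 612.2 / 8
Split time = 76.525 s per lap

76.525 s


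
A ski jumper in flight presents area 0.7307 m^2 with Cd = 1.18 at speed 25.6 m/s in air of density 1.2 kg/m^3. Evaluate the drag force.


Fd = 0.5 * Cd * rho * A * v^2
Fd = 0.5 * 1.18 * 1.2 * 0.7307 * 25.6^2
v^2 = 655.36
Fd = 0.5 * 1.18 * 1.2 * 0.7307 * 655.36 = 339.0411 N

339.0411 N


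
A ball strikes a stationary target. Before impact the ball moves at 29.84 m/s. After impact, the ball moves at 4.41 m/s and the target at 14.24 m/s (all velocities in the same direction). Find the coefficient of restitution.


e = (v2_after - v1_after) / (v1_before - v2_before)
Numerator = 14.24 - 4.41 = 9.83
Denominator = 29.84 - 0 = 29.84
e = 9.83 / 29.84 = 0.3294

0.3294


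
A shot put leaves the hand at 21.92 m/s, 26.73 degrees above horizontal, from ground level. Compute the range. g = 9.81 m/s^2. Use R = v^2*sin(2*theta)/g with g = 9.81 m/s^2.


R = v^2 * sin(2*theta) / g
Convert angle to radians: theta = 26.73 deg = 0.4665 rad
sin(2*theta) = sin(0.9331) = 0.8034
R = 21.92^2 * 0.8034 / 9.81
R = 480.4864 * 0.8034 / 9.81 = 39.352 m

39.352 m


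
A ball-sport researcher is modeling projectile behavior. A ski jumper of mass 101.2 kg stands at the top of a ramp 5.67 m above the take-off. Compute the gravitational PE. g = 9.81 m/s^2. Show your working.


PE = m * g * h
PE = 101.2 * 9.81 * 5.67
PE = 992.772 * 5.67 = 5629.0172 J

5629.0172 J


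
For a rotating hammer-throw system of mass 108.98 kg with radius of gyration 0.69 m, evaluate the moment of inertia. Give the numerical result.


I = m * k^2
I = 108.98 * 0.69^2
I = 108.98 * 0.4761 = 51.8854 kg*m^2

51.8854 kg*m^2


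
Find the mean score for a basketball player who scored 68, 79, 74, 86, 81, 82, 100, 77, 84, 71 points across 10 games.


Average = sum / n
Sum = 802
Average = 802 / 10 = 80.2

80.2


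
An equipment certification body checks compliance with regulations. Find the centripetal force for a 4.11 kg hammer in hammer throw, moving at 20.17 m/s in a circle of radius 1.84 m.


Fc = m * v^2 / r
v^2 = 20.17^2 = 406.8289
Fc = 4.11 * 406.8289 / 1.84
Fc = 1672.0668 / 1.84 = 908.7319 N

908.7319 N


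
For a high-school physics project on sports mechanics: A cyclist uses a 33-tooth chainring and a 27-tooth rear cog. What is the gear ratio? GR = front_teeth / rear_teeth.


GR = front_teeth / rear_teeth
GR = 33 / 27
GR = 1.2222

1.2222


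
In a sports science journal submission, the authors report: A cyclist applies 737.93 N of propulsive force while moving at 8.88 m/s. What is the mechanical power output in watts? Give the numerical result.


P = F * v
P = 737.93 * 8.88
P = 6552.8184 W

6552.8184 W


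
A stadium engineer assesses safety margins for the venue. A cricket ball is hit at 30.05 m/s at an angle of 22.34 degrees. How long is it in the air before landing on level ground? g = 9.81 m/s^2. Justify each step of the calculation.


T = 2*v*sin(theta)/g
sin(theta) = sin(22.34 deg) = 0.3801
T = 2*30.05*0.3801 / 9.81
T = 22.8441 / 9.81 = 2.3287 s

2.3287 s


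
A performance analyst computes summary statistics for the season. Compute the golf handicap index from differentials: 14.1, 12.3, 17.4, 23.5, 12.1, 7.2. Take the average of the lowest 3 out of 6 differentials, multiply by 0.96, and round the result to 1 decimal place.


All differentials: 14.1, 12.3, 17.4, 23.5, 12.1, 7.2
Sorted: 7.2, 12.1, 12.3, 14.1, 17.4, 23.5
Best 3: 7.2, 12.1, 12.3
Average of best = 31.6 / 3 = 10.5333
Raw index = 10.5333 * 0.96 = 10.112
Handicap index = round(10.112, 1) = 10.1

10.1


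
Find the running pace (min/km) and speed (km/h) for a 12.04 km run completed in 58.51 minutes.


Pace = time / distance = 58.51 min / 12.04 km = 4.8596 min/km
Speed = distance / time_in_hours = 12.04 / 0.9752 hr
Speed = 12.3466 km/h

4.8596 min/km, 12.3466 km/h


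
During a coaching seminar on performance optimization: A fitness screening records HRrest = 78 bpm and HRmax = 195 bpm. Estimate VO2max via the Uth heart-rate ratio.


VO2max = 15.3 * HRmax / HRrest
VO2max = 15.3 * 195 / 78
VO2max = 2983.5 / 78 = 38.25 mL/kg/min

38.25 mL/kg/min


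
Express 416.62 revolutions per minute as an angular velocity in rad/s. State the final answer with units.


omega = RPM * 2 * pi / 60
omega = 416.62 * 2 * 3.14159 / 60
omega = 2617.7007 / 60 = 43.6283 rad/s

43.6283 rad/s


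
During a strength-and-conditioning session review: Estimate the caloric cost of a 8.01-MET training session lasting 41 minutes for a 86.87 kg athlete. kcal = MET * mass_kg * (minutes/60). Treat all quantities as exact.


kcal = MET * mass * time_hr
Convert time: 41 min = 0.6833 hr
kcal = 8.01 * 86.87 * 0.6833
kcal = 475.4829 kcal

475.4829 kcal


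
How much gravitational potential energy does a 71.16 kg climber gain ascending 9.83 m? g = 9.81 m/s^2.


PE = m * g * h
PE = 71.16 * 9.81 * 9.83
PE = 698.0796 * 9.83 = 6862.1225 J

6862.1225 J


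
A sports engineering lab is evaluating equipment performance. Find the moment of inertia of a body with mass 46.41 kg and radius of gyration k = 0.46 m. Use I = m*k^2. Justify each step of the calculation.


I = m * k^2
I = 46.41 * 0.46^2
I = 46.41 * 0.2116 = 9.8204 kg*m^2

9.8204 kg*m^2


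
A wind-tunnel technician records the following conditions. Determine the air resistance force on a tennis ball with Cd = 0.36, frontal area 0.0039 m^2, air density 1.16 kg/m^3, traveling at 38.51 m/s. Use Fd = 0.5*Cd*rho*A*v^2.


Fd = 0.5 * Cd * rho * A * v^2
Fd = 0.5 * 0.36 * 1.16 * 0.0039 * 38.51^2
v^2 = 1483.0201
Fd = 0.5 * 0.36 * 1.16 * 0.0039 * 1483.0201 = 1.2077 N

1.2077 N


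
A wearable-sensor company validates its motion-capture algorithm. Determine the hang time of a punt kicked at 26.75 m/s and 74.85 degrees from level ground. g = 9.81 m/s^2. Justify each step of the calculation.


T = 2*v*sin(theta)/g
sin(theta) = sin(74.85 deg) = 0.9652
T = 2*26.75*0.9652 / 9.81
T = 51.6406 / 9.81 = 5.2641 s

5.2641 s


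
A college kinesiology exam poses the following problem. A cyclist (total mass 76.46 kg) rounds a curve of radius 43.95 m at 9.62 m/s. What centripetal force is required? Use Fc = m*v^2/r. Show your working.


Fc = m * v^2 / r
v^2 = 9.62^2 = 92.5444
Fc = 76.46 * 92.5444 / 43.95
Fc = 7075.9448 / 43.95 = 160.9999 N

160.9999 N


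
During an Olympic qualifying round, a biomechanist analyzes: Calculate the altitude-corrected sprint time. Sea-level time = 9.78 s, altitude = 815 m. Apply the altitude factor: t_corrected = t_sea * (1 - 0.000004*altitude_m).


Correction factor = 1 - 0.000004 * 815 = 0.99674
t_corrected = t_sea * factor = 9.78 * 0.99674
t_corrected = 9.7481 s

9.7481 s


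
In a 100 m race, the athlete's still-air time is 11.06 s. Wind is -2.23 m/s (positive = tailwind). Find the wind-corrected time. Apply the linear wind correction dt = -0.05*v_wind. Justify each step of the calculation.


dt = -0.05 * v_wind = -0.05 * -2.23 = 0.1115 s
t_corrected = t_still + dt = 11.06 + (0.1115)
t_corrected = 11.1715 s

11.1715 s


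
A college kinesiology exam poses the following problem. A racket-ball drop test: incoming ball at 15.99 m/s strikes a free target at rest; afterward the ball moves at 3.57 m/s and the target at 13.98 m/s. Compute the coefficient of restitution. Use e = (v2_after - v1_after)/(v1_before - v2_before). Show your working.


e = (v2_after - v1_after) / (v1_before - v2_before)
Numerator = 13.98 - 3.57 = 10.41
Denominator = 15.99 - 0 = 15.99
e = 10.41 / 15.99 = 0.651

0.651


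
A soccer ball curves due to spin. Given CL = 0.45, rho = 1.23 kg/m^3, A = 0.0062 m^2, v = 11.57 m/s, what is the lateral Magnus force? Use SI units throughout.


FM = 0.5 * CL * rho * A * v^2
FM = 0.5 * 0.45 * 1.23 * 0.0062 * 11.57^2
v^2 = 133.8649
FM = 0.5 * 0.45 * 1.23 * 0.0062 * 133.8649 = 0.2297 N

0.2297 N


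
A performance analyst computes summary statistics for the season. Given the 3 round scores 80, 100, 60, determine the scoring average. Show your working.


Average = sum / n
Sum = 240
Average = 240 / 3 = 80

80


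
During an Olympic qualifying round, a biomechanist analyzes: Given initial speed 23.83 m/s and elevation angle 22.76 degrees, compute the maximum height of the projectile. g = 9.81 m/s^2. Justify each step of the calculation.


H = (v*sin(theta))^2 / (2*g)
vy = v*sin(theta) = 23.83 * sin(22.76 deg) = 9.2192 m/s
H = vy^2 / (2*g) = 84.9929 / (2*9.81)
H = 84.9929 / 19.62 = 4.332 m

4.332 m


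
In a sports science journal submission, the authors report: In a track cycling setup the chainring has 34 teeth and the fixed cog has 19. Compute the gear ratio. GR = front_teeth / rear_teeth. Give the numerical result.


GR = front_teeth / rear_teeth
GR = 34 / 19
GR = 1.7895

1.7895


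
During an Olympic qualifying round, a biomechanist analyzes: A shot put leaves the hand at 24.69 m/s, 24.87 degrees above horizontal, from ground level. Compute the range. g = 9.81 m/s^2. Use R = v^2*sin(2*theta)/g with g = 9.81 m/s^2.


R = v^2 * sin(2*theta) / g
Convert angle to radians: theta = 24.87 deg = 0.4341 rad
sin(2*theta) = sin(0.8681) = 0.7631
R = 24.69^2 * 0.7631 / 9.81
R = 609.5961 * 0.7631 / 9.81 = 47.4205 m

47.4205 m


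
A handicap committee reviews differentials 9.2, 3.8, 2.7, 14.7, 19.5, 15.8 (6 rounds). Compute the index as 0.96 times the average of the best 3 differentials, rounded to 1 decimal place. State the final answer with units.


All differentials: 9.2, 3.8, 2.7, 14.7, 19.5, 15.8
Sorted: 2.7, 3.8, 9.2, 14.7, 15.8, 19.5
Best 3: 2.7, 3.8, 9.2
Average of best = 15.7 / 3 = 5.2333
Raw index = 5.2333 * 0.96 = 5.024
Handicap index = round(5.024, 1) = 5.0

5.0


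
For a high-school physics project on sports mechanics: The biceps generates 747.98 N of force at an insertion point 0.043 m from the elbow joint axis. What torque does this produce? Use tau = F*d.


tau = F * d
tau = 747.98 * 0.043
tau = 32.1631 N*m

32.1631 N*m


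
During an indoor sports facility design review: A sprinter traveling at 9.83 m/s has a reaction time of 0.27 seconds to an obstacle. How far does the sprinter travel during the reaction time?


d = v * t
d = 9.83 * 0.27
d = 2.6541 m

2.6541 m


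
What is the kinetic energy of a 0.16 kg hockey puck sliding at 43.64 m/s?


KE = 0.5 * m * v^2
KE = 0.5 * 0.16 * 43.64^2
KE = 0.5 * 0.16 * 1904.4496 = 152.356 J

152.356 J


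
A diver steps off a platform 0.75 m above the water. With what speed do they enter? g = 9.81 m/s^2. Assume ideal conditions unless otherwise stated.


v = sqrt(2 * g * h)
v = sqrt(2 * 9.81 * 0.75)
v = sqrt(14.715) = 3.836 m/s

3.836 m/s


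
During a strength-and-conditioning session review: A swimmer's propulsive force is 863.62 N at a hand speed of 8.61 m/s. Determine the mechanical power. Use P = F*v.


P = F * v
P = 863.62 * 8.61
P = 7435.7682 W

7435.7682 W


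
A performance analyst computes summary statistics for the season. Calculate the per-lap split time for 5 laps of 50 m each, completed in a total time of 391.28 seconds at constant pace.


Split time = total_time / n_laps = 391.28 / 5
Split time = 78.256 s per lap

78.256 s


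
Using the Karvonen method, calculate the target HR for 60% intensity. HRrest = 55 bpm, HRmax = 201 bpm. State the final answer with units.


Target = HRrest + pct*(HRmax - HRrest)
Heart rate reserve = HRmax - HRrest = 201 - 55 = 146 bpm
Fraction = 60% = 0.6
Target = 55 + 0.6 * 146
Target = 55 + 87.6 = 142.6 bpm

142.6 bpm


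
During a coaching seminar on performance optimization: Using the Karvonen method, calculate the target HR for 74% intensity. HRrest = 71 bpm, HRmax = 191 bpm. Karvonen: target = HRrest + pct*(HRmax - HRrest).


Target = HRrest + pct*(HRmax - HRrest)
Heart rate reserve = HRmax - HRrest = 191 - 71 = 120 bpm
Fraction = 74% = 0.74
Target = 71 + 0.74 * 120
Target = 71 + 88.8 = 159.8 bpm

159.8 bpm


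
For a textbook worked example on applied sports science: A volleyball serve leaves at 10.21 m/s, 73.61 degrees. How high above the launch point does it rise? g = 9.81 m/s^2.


H = (v*sin(theta))^2 / (2*g)
vy = v*sin(theta) = 10.21 * sin(73.61 deg) = 9.7951 m/s
H = vy^2 / (2*g) = 95.944 / (2*9.81)
H = 95.944 / 19.62 = 4.8901 m

4.8901 m


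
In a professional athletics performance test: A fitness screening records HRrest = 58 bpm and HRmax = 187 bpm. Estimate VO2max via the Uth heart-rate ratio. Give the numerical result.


VO2max = 15.3 * HRmax / HRrest
VO2max = 15.3 * 187 / 58
VO2max = 2861.1 / 58 = 49.3293 mL/kg/min

49.3293 mL/kg/min


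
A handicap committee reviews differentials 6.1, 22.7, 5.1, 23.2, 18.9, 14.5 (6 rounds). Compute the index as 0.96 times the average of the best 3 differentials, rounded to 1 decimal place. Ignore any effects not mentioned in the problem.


All differentials: 6.1, 22.7, 5.1, 23.2, 18.9, 14.5
Sorted: 5.1, 6.1, 14.5, 18.9, 22.7, 23.2
Best 3: 5.1, 6.1, 14.5
Average of best = 25.7 / 3 = 8.5667
Raw index = 8.5667 * 0.96 = 8.224
Handicap index = round(8.224, 1) = 8.2

8.2


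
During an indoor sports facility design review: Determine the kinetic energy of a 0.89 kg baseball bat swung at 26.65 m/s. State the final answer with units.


KE = 0.5 * m * v^2
KE = 0.5 * 0.89 * 26.65^2
KE = 0.5 * 0.89 * 710.2225 = 316.049 J

316.049 J


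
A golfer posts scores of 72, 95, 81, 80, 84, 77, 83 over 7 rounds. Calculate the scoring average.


Average = sum / n
Sum = 572
Average = 572 / 7 = 81.7143

81.7143


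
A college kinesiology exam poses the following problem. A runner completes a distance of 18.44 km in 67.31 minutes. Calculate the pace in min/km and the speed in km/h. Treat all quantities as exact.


Pace = time / distance = 67.31 min / 18.44 km = 3.6502 min/km
Speed = distance / time_in_hours = 18.44 / 1.1218 hr
Speed = 16.4374 km/h

3.6502 min/km, 16.4374 km/h


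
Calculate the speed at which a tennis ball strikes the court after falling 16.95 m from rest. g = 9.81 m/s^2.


v = sqrt(2 * g * h)
v = sqrt(2 * 9.81 * 16.95)
v = sqrt(332.559) = 18.2362 m/s

18.2362 m/s


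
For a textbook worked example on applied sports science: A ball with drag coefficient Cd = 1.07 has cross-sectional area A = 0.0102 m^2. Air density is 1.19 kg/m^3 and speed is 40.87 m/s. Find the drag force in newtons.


Fd = 0.5 * Cd * rho * A * v^2
Fd = 0.5 * 1.07 * 1.19 * 0.0102 * 40.87^2
v^2 = 1670.3569
Fd = 0.5 * 1.07 * 1.19 * 0.0102 * 1670.3569 = 10.847 N

10.847 N


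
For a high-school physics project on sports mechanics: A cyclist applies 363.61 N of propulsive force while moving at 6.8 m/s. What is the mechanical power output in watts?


P = F * v
P = 363.61 * 6.8
P = 2472.548 W

2472.548 W


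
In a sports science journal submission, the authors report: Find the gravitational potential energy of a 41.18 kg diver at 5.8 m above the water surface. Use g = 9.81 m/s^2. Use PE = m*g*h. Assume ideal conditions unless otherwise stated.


PE = m * g * h
PE = 41.18 * 9.81 * 5.8
PE = 403.9758 * 5.8 = 2343.0596 J

2343.0596 J


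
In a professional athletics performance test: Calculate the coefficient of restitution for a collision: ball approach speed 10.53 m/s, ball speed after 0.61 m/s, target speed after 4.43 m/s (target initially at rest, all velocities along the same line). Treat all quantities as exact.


e = (v2_after - v1_after) / (v1_before - v2_before)
Numerator = 4.43 - 0.61 = 3.82
Denominator = 10.53 - 0 = 10.53
e = 3.82 / 10.53 = 0.3628

0.3628


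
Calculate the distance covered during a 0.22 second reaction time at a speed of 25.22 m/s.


d = v * t
d = 25.22 * 0.22
d = 5.5484 m

5.5484 m


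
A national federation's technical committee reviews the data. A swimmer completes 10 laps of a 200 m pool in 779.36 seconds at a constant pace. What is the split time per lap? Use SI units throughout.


Split time = total_time / n_laps = 779.36 / 10
Split time = 77.936 s per lap

77.936 s


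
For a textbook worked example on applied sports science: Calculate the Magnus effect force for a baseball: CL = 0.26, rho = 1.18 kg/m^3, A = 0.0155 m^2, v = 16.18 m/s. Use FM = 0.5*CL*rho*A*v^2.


FM = 0.5 * CL * rho * A * v^2
FM = 0.5 * 0.26 * 1.18 * 0.0155 * 16.18^2
v^2 = 261.7924
FM = 0.5 * 0.26 * 1.18 * 0.0155 * 261.7924 = 0.6225 N

0.6225 N


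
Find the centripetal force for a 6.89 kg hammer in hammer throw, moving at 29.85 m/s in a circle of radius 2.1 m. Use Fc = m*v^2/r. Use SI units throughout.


Fc = m * v^2 / r
v^2 = 29.85^2 = 891.0225
Fc = 6.89 * 891.0225 / 2.1
Fc = 6139.145 / 2.1 = 2923.4024 N

2923.4024 N


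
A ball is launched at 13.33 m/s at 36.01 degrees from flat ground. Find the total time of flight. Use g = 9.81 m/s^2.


T = 2*v*sin(theta)/g
sin(theta) = sin(36.01 deg) = 0.5879
T = 2*13.33*0.5879 / 9.81
T = 15.6741 / 9.81 = 1.5978 s

1.5978 s


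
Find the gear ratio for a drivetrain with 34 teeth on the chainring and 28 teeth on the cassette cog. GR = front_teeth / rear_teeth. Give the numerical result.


GR = front_teeth / rear_teeth
GR = 34 / 28
GR = 1.2143

1.2143


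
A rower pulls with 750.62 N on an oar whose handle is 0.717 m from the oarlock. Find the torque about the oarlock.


tau = F * d
tau = 750.62 * 0.717
tau = 538.1945 N*m

538.1945 N*m


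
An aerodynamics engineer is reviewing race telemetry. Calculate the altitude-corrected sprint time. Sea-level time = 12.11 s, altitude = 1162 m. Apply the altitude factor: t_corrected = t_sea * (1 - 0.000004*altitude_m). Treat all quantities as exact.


Correction factor = 1 - 0.000004 * 1162 = 0.995352
t_corrected = t_sea * factor = 12.11 * 0.995352
t_corrected = 12.0537 s

12.0537 s


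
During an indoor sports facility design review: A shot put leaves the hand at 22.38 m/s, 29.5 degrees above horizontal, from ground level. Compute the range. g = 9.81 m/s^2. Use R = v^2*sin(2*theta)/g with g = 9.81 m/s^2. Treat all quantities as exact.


R = v^2 * sin(2*theta) / g
Convert angle to radians: theta = 29.5 deg = 0.5149 rad
sin(2*theta) = sin(1.0297) = 0.8572
R = 22.38^2 * 0.8572 / 9.81
R = 500.8644 * 0.8572 / 9.81 = 43.764 m

43.764 m


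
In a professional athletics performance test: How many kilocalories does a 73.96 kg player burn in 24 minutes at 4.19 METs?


kcal = MET * mass * time_hr
Convert time: 24 min = 0.4 hr
kcal = 4.19 * 73.96 * 0.4
kcal = 123.957 kcal

123.957 kcal


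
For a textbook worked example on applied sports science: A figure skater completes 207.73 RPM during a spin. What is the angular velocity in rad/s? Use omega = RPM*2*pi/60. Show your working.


omega = RPM * 2 * pi / 60
omega = 207.73 * 2 * 3.14159 / 60
omega = 1305.2061 / 60 = 21.7534 rad/s

21.7534 rad/s


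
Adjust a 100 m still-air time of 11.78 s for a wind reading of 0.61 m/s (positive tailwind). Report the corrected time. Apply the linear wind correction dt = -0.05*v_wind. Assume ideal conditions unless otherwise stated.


dt = -0.05 * v_wind = -0.05 * 0.61 = -0.0305 s
t_corrected = t_still + dt = 11.78 + (-0.0305)
t_corrected = 11.7495 s

11.7495 s


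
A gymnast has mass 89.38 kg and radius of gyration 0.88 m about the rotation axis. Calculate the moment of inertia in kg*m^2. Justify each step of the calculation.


I = m * k^2
I = 89.38 * 0.88^2
I = 89.38 * 0.7744 = 69.2159 kg*m^2

69.2159 kg*m^2


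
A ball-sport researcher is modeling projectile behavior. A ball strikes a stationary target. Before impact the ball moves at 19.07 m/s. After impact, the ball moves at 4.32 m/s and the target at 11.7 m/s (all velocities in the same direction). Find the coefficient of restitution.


e = (v2_after - v1_after) / (v1_before - v2_before)
Numerator = 11.7 - 4.32 = 7.38
Denominator = 19.07 - 0 = 19.07
e = 7.38 / 19.07 = 0.387

0.387


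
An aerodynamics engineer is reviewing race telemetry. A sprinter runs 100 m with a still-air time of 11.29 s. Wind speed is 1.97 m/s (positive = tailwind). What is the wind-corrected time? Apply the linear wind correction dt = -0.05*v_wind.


dt = -0.05 * v_wind = -0.05 * 1.97 = -0.0985 s
t_corrected = t_still + dt = 11.29 + (-0.0985)
t_corrected = 11.1915 s

11.1915 s


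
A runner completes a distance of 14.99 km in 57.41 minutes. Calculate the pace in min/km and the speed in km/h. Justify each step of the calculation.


Pace = time / distance = 57.41 min / 14.99 km = 3.8299 min/km
Speed = distance / time_in_hours = 14.99 / 0.9568 hr
Speed = 15.6663 km/h

3.8299 min/km, 15.6663 km/h


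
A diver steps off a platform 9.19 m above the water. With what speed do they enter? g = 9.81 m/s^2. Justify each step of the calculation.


v = sqrt(2 * g * h)
v = sqrt(2 * 9.81 * 9.19)
v = sqrt(180.3078) = 13.4279 m/s

13.4279 m/s


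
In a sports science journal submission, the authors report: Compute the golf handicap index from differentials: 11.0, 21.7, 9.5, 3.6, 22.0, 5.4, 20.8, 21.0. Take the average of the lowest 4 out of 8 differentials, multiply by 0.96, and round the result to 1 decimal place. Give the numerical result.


All differentials: 11.0, 21.7, 9.5, 3.6, 22.0, 5.4, 20.8, 21.0
Sorted: 3.6, 5.4, 9.5, 11.0, 20.8, 21.0, 21.7, 22.0
Best 4: 3.6, 5.4, 9.5, 11.0
Average of best = 29.5 / 4 = 7.375
Raw index = 7.375 * 0.96 = 7.08
Handicap index = round(7.08, 1) = 7.1

7.1


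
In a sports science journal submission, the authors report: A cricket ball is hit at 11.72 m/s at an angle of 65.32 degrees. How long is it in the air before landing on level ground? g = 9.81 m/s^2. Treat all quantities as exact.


T = 2*v*sin(theta)/g
sin(theta) = sin(65.32 deg) = 0.9087
T = 2*11.72*0.9087 / 9.81
T = 21.2988 / 9.81 = 2.1711 s

2.1711 s


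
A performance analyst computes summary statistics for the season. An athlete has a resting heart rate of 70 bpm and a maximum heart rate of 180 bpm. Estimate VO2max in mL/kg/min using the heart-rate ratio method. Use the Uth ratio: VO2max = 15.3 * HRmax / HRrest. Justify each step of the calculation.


VO2max = 15.3 * HRmax / HRrest
VO2max = 15.3 * 180 / 70
VO2max = 2754 / 70 = 39.3429 mL/kg/min

39.3429 mL/kg/min


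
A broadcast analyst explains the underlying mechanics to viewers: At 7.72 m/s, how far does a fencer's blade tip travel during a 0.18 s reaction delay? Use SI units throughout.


d = v * t
d = 7.72 * 0.18
d = 1.3896 m

1.3896 m


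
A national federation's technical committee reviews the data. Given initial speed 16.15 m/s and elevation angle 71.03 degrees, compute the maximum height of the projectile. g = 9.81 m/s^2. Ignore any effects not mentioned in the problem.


H = (v*sin(theta))^2 / (2*g)
vy = v*sin(theta) = 16.15 * sin(71.03 deg) = 15.2729 m/s
H = vy^2 / (2*g) = 233.2607 / (2*9.81)
H = 233.2607 / 19.62 = 11.8889 m

11.8889 m


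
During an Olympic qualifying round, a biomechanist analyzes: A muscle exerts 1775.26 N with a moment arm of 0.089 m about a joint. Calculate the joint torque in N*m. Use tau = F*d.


tau = F * d
tau = 1775.26 * 0.089
tau = 157.9981 N*m

157.9981 N*m
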